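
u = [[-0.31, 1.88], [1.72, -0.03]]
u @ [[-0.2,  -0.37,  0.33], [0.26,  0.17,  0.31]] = [[0.55,0.43,0.48],  [-0.35,-0.64,0.56]]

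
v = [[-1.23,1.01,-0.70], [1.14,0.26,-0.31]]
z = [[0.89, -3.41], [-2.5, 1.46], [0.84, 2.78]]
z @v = [[-4.98, 0.01, 0.43], [4.74, -2.15, 1.30], [2.14, 1.57, -1.45]]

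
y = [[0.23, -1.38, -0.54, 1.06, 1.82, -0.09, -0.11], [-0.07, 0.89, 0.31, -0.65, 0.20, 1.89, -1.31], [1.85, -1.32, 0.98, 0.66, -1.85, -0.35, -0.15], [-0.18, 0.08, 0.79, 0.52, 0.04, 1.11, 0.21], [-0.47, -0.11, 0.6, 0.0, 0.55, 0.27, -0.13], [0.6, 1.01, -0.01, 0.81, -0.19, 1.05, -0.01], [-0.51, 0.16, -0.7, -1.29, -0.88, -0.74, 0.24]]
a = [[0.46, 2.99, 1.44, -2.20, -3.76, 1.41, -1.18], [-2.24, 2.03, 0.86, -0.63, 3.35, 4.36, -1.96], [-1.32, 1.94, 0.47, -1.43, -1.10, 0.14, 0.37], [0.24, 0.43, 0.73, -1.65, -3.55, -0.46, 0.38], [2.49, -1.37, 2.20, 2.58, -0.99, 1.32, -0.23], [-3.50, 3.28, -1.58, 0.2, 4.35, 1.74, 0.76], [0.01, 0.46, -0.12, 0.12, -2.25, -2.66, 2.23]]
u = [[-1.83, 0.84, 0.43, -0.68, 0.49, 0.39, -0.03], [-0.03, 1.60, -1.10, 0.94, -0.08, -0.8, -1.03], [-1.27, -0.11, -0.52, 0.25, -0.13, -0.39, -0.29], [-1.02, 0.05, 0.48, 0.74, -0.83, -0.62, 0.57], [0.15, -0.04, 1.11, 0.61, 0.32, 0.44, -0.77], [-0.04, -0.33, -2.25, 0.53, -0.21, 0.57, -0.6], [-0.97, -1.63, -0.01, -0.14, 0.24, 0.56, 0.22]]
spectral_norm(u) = 3.22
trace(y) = 4.46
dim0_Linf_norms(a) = [3.5, 3.28, 2.2, 2.58, 4.35, 4.36, 2.23]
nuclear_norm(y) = 12.64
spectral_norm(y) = 3.42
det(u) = 5.09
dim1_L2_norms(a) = [5.8, 6.66, 3.02, 4.06, 4.73, 6.93, 4.17]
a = u @ y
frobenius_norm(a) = 13.83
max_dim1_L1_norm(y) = 7.16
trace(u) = 1.10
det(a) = 2.00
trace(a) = 4.29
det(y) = 0.05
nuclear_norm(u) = 12.42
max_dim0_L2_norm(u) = 2.86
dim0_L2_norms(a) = [5.05, 5.46, 3.3, 4.09, 8.01, 5.75, 3.33]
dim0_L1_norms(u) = [5.31, 4.6, 5.9, 3.89, 2.3, 3.77, 3.51]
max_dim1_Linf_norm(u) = 2.25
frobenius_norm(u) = 5.44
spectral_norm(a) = 9.96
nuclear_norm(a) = 27.15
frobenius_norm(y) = 5.80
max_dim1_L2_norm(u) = 2.52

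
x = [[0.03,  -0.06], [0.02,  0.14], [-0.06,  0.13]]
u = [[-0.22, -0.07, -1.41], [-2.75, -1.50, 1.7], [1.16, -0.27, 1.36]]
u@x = [[0.08, -0.18], [-0.21, 0.18], [-0.05, 0.07]]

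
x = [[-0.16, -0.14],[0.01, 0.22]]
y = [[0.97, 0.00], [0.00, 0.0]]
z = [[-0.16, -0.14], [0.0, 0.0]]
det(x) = -0.03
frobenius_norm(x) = 0.31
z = y @ x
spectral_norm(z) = 0.21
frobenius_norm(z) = 0.21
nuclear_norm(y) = 0.97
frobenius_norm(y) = 0.97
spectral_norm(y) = 0.97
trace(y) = 0.97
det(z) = 0.00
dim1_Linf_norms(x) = [0.16, 0.22]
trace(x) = 0.06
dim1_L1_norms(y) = [0.97, 0.0]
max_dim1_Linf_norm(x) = 0.22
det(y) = 0.00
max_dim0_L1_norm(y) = 0.97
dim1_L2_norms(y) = [0.97, 0.0]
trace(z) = -0.16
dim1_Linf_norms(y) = [0.97, 0.0]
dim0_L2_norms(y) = [0.97, 0.0]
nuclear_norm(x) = 0.40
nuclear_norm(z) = 0.21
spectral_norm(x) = 0.28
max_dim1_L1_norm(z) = 0.3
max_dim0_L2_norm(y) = 0.97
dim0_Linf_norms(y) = [0.97, 0.0]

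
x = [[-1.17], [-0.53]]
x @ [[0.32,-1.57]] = [[-0.37, 1.84], [-0.17, 0.83]]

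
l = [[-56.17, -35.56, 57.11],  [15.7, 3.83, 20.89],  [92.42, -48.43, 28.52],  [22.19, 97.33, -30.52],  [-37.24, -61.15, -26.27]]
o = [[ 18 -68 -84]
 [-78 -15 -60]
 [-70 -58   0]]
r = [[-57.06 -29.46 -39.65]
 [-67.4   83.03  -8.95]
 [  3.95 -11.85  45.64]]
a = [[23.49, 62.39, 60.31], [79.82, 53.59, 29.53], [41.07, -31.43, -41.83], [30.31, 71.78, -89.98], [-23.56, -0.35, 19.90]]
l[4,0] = -37.24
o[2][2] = 0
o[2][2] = 0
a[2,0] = 41.07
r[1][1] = 83.03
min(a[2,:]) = -41.83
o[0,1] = -68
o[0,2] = -84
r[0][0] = -57.06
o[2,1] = -58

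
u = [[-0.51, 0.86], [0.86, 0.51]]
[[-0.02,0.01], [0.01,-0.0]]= u@ [[0.02,-0.01], [-0.01,0.01]]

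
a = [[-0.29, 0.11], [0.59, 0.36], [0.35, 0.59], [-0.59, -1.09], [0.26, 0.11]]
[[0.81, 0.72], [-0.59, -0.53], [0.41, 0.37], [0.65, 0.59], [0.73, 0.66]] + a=[[0.52,0.83],[0.0,-0.17],[0.76,0.96],[0.06,-0.5],[0.99,0.77]]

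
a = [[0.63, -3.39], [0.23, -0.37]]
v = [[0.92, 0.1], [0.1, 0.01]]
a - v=[[-0.29, -3.49], [0.13, -0.38]]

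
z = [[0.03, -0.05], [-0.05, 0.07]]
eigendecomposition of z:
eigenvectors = [[-0.83, 0.56], [-0.56, -0.83]]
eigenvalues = [-0.0, 0.1]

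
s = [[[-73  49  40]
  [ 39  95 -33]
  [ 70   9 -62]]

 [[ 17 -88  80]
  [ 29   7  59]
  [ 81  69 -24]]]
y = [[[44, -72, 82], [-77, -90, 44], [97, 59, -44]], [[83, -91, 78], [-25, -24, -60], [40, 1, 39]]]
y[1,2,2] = 39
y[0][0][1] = -72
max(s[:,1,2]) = 59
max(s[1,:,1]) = 69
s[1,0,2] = 80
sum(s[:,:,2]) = 60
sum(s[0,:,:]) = 134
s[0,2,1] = 9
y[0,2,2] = -44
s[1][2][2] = -24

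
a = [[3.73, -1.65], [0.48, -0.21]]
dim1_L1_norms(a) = [5.38, 0.69]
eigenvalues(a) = [3.52, 0.0]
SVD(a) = [[-0.99, -0.13],[-0.13, 0.99]] @ diag([4.1121643357145485, 0.0021156742021324034]) @ [[-0.91,0.40], [0.4,0.91]]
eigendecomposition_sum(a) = [[3.73, -1.65], [0.48, -0.21]] + [[-0.00, 0.0], [-0.00, 0.00]]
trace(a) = 3.52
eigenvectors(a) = [[0.99, 0.40], [0.13, 0.91]]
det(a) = 0.01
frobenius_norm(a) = 4.11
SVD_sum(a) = [[3.73, -1.65], [0.48, -0.21]] + [[-0.00, -0.0], [0.00, 0.0]]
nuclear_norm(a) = 4.11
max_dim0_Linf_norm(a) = 3.73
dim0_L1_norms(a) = [4.21, 1.86]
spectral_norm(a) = 4.11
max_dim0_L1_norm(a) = 4.21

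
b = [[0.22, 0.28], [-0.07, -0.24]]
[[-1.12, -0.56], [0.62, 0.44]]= b @ [[-2.92, -0.40], [-1.72, -1.70]]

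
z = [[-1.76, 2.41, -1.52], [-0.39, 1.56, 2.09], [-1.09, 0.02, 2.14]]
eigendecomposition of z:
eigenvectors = [[0.97+0.00j, (0.34-0.22j), (0.34+0.22j)], [-0.03+0.00j, (0.8+0j), 0.80-0.00j], [0.24+0.00j, (0.26+0.34j), (0.26-0.34j)]]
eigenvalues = [(-2.22+0j), (2.08+1j), (2.08-1j)]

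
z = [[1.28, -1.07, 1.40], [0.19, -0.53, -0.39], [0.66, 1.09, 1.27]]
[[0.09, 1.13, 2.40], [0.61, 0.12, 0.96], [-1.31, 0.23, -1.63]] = z @ [[0.23, 0.32, 0.29], [-0.62, -0.31, -1.78], [-0.62, 0.28, 0.09]]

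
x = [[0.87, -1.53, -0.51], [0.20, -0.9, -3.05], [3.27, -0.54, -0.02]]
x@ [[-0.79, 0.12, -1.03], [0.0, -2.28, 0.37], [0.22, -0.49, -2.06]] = [[-0.80,3.84,-0.41], [-0.83,3.57,5.74], [-2.59,1.63,-3.53]]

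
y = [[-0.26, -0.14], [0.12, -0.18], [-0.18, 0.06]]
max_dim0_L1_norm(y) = 0.56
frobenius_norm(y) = 0.41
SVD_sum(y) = [[-0.27,-0.02], [0.11,0.01], [-0.18,-0.01]] + [[0.01,-0.12], [0.01,-0.19], [-0.00,0.07]]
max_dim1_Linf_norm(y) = 0.26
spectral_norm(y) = 0.34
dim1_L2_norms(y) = [0.3, 0.22, 0.19]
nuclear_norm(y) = 0.57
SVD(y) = [[-0.79, -0.52], [0.32, -0.8], [-0.52, 0.31]] @ diag([0.3386308626317179, 0.23522146771351166]) @ [[1.00, 0.07], [-0.07, 1.00]]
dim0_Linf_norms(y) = [0.26, 0.18]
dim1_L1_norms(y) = [0.4, 0.3, 0.24]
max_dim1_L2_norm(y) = 0.3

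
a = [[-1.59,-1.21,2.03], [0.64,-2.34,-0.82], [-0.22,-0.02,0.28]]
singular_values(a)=[2.87, 2.56, 0.0]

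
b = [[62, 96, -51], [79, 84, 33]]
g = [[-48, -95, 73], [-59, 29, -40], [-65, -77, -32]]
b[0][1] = 96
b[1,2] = 33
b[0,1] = 96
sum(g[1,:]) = -70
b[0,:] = [62, 96, -51]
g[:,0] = [-48, -59, -65]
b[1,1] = 84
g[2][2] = -32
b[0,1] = 96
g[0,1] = -95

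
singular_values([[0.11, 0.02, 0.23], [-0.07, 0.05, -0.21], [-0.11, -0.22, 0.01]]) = [0.34, 0.25, 0.0]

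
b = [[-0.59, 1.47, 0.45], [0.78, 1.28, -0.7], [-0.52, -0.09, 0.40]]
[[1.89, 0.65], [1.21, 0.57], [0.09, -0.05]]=b@[[-0.64,  0.16], [1.14,  0.45], [-0.36,  0.19]]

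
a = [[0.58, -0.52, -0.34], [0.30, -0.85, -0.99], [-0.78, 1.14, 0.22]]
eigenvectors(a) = [[-0.80+0.00j, (0.27+0.03j), 0.27-0.03j], [(-0.48+0j), (0.71+0j), 0.71-0.00j], [0.37+0.00j, -0.35-0.55j, (-0.35+0.55j)]]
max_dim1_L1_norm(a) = 2.14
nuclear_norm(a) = 2.88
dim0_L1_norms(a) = [1.66, 2.51, 1.55]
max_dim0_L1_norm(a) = 2.51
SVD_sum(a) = [[0.39, -0.62, -0.37],  [0.59, -0.93, -0.56],  [-0.63, 1.00, 0.6]] + [[0.05, -0.02, 0.09], [-0.26, 0.10, -0.44], [-0.21, 0.08, -0.36]] + [[0.14, 0.12, -0.05], [-0.02, -0.02, 0.01], [0.06, 0.05, -0.02]]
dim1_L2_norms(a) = [0.85, 1.34, 1.4]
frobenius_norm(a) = 2.11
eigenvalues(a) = [(0.43+0j), (-0.24+0.78j), (-0.24-0.78j)]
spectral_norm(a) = 1.99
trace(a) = -0.05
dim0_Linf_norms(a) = [0.78, 1.14, 0.99]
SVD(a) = [[-0.41, 0.15, 0.90], [-0.62, -0.77, -0.16], [0.67, -0.62, 0.41]] @ diag([1.990795605506953, 0.6803740688967309, 0.21265931314455044]) @ [[-0.48, 0.75, 0.45], [0.50, -0.19, 0.85], [0.72, 0.63, -0.29]]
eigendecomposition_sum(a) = [[0.56+0.00j, -0.20+0.00j, 0.03+0.00j], [0.34+0.00j, -0.12+0.00j, (0.02+0j)], [-0.26+0.00j, 0.09+0.00j, -0.02+0.00j]] + [[0.01-0.13j,-0.16+0.15j,(-0.19-0.09j)], [(-0.02-0.34j),-0.37+0.44j,(-0.5-0.17j)], [(-0.26+0.19j),0.52+0.07j,(0.12+0.48j)]] + [[(0.01+0.13j), (-0.16-0.15j), -0.19+0.09j], [-0.02+0.34j, (-0.37-0.44j), (-0.5+0.17j)], [-0.26-0.19j, (0.52-0.07j), (0.12-0.48j)]]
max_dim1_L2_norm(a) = 1.4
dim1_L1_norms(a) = [1.44, 2.14, 2.14]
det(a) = 0.29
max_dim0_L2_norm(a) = 1.51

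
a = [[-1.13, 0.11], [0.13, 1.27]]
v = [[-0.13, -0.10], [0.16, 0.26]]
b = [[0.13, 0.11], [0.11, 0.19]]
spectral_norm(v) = 0.34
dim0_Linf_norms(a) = [1.13, 1.27]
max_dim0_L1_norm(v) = 0.36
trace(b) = 0.32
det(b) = 0.01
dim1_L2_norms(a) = [1.14, 1.28]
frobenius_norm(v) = 0.35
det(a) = -1.45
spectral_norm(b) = 0.27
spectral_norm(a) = 1.28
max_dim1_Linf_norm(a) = 1.27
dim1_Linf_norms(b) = [0.13, 0.19]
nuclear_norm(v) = 0.39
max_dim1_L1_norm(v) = 0.42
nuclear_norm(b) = 0.32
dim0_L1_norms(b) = [0.24, 0.3]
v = a @ b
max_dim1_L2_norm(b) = 0.22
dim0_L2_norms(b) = [0.17, 0.22]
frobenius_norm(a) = 1.71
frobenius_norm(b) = 0.28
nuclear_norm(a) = 2.41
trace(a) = 0.14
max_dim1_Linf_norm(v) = 0.26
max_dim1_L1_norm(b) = 0.3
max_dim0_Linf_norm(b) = 0.19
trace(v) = 0.13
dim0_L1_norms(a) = [1.26, 1.38]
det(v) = -0.02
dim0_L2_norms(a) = [1.14, 1.27]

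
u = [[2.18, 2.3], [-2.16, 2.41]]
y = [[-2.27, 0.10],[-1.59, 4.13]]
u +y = [[-0.09, 2.40],[-3.75, 6.54]]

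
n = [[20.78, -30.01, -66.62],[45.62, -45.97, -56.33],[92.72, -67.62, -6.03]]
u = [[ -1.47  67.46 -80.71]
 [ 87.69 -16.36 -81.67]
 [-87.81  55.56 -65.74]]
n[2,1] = -67.62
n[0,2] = -66.62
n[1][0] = 45.62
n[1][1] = -45.97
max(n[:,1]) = -30.01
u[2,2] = -65.74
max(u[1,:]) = 87.69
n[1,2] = -56.33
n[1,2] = -56.33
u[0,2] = -80.71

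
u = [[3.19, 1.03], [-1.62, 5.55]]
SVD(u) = [[0.02, 1.00], [1.00, -0.02]] @ diag([5.7827726632370595, 3.3501403441226403]) @ [[-0.27, 0.96], [0.96, 0.27]]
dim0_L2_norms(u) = [3.58, 5.64]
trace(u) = 8.74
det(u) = 19.37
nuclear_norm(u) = 9.13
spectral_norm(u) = 5.78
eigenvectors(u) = [[(-0.57+0.25j), (-0.57-0.25j)], [-0.78+0.00j, (-0.78-0j)]]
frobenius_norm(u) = 6.68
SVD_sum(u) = [[-0.04, 0.14],  [-1.54, 5.57]] + [[3.23, 0.89], [-0.08, -0.02]]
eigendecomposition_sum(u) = [[(1.6+5.17j),(0.51-4.28j)],  [-0.81+6.74j,2.77-4.64j]] + [[1.59-5.17j, 0.52+4.28j], [-0.81-6.74j, 2.78+4.64j]]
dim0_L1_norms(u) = [4.81, 6.58]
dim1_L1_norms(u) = [4.22, 7.17]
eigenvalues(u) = [(4.37+0.53j), (4.37-0.53j)]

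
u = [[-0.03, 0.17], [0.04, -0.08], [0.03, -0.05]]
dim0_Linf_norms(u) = [0.04, 0.17]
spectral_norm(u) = 0.20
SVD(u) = [[-0.86, -0.51], [0.44, -0.64], [0.28, -0.57]] @ diag([0.20098746026464293, 0.028355613489547522]) @ [[0.26, -0.97], [-0.97, -0.26]]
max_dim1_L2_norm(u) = 0.17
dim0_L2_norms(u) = [0.06, 0.19]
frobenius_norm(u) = 0.20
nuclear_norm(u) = 0.23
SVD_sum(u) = [[-0.04,0.17], [0.02,-0.08], [0.01,-0.05]] + [[0.01, 0.0], [0.02, 0.00], [0.02, 0.0]]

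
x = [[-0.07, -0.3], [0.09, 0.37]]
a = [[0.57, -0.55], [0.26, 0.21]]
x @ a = [[-0.12, -0.02], [0.15, 0.03]]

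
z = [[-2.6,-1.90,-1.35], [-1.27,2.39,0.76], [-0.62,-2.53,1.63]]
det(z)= -24.504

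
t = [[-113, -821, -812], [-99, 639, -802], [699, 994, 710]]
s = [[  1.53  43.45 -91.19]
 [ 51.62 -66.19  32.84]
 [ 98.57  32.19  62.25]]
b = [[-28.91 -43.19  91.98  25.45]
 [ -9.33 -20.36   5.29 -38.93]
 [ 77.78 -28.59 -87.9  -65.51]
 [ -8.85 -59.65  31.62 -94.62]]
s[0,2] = -91.19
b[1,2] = 5.29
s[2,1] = 32.19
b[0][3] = 25.45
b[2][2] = -87.9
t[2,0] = 699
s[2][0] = 98.57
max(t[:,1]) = 994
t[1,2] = -802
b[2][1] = -28.59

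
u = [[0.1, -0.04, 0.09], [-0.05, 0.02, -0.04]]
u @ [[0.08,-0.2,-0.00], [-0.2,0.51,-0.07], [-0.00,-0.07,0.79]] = [[0.02, -0.05, 0.07], [-0.01, 0.02, -0.03]]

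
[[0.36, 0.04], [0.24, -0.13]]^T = [[0.36,  0.24], [0.04,  -0.13]]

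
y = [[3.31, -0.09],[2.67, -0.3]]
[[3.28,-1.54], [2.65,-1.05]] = y@[[0.99, -0.49], [-0.02, -0.87]]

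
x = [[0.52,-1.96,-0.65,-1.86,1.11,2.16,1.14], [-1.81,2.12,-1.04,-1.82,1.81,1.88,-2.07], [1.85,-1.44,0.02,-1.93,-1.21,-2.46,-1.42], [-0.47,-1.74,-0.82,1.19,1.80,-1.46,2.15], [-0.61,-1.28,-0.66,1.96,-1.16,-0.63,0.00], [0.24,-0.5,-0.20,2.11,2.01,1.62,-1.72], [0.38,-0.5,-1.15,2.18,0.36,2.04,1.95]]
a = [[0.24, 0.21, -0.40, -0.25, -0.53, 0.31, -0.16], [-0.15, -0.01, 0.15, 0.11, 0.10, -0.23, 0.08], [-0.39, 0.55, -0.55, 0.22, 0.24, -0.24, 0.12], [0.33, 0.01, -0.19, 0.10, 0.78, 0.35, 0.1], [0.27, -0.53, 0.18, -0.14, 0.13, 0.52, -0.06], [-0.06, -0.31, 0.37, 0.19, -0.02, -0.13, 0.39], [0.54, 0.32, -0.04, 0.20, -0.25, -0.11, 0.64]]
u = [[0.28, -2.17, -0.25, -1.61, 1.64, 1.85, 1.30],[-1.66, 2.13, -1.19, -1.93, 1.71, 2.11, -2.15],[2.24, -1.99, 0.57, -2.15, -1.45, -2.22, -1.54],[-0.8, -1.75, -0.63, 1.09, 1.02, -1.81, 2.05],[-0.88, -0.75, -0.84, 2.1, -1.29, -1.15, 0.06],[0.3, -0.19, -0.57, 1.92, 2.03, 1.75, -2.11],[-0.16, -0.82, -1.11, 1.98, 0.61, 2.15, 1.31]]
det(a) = -0.00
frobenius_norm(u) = 10.70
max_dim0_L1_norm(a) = 2.05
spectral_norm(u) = 6.53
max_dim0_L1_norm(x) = 13.05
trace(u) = 5.84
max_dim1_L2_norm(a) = 0.97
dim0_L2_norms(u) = [3.06, 4.19, 2.11, 4.91, 3.86, 5.01, 4.37]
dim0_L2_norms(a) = [0.84, 0.91, 0.83, 0.48, 1.02, 0.79, 0.79]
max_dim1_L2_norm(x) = 4.82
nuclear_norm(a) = 4.58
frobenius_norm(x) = 10.47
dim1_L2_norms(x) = [3.9, 4.82, 4.33, 3.92, 2.83, 3.8, 3.82]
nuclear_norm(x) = 24.78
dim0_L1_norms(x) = [5.88, 9.54, 4.54, 13.05, 9.46, 12.25, 10.45]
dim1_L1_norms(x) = [9.4, 12.55, 10.33, 9.63, 6.3, 8.4, 8.56]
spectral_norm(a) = 1.25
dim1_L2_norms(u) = [3.9, 4.94, 4.83, 3.72, 3.07, 3.97, 3.54]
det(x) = -2393.33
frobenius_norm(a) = 2.18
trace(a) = 0.42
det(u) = -1103.13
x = a + u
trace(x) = 6.26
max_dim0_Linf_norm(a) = 0.78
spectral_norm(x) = 5.99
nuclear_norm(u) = 24.59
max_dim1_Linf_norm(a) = 0.78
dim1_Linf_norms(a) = [0.53, 0.23, 0.55, 0.78, 0.53, 0.39, 0.64]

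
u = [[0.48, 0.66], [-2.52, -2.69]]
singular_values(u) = [3.77, 0.1]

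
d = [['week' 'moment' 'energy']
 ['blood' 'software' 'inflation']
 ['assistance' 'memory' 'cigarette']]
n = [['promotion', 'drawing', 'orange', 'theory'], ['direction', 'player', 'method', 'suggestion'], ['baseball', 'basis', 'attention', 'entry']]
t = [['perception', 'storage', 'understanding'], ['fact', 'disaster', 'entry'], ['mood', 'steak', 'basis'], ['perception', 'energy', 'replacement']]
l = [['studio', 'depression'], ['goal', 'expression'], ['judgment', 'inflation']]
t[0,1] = 'storage'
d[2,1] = 'memory'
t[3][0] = 'perception'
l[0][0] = 'studio'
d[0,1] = 'moment'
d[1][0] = 'blood'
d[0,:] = ['week', 'moment', 'energy']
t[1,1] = 'disaster'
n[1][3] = 'suggestion'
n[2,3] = 'entry'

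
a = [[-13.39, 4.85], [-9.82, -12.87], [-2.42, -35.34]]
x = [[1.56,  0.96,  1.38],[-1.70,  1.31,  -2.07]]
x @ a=[[-33.66,-53.56],  [14.91,48.05]]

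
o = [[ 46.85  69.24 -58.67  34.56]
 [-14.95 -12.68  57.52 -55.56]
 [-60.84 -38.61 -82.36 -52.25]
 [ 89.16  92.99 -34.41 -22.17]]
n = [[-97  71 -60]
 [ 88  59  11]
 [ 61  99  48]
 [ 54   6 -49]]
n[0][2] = -60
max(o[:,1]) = 92.99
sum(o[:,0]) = 60.22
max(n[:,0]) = 88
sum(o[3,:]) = 125.56999999999998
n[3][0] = 54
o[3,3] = -22.17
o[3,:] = [89.16, 92.99, -34.41, -22.17]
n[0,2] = -60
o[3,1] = 92.99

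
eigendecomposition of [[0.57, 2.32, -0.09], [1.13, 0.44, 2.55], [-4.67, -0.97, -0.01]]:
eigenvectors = [[-0.48+0.00j,(0.32+0.29j),(0.32-0.29j)], [(0.65+0j),-0.16+0.51j,(-0.16-0.51j)], [(-0.59+0j),(-0.73+0j),-0.73-0.00j]]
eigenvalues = [(-2.71+0j), (1.85+2.5j), (1.85-2.5j)]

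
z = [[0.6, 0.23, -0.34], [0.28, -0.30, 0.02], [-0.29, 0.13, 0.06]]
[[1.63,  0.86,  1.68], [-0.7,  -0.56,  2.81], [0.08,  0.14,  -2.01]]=z @ [[1.95, -1.23, 4.27],[4.26, 0.41, -5.44],[1.52, -4.42, -1.1]]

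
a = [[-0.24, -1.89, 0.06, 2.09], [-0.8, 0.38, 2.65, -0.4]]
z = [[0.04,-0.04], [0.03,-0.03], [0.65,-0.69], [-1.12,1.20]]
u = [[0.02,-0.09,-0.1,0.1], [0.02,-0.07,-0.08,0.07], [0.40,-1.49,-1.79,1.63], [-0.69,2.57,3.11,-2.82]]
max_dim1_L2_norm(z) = 1.64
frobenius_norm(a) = 4.00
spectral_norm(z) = 1.90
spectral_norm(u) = 5.74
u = z @ a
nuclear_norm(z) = 1.90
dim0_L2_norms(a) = [0.84, 1.93, 2.65, 2.13]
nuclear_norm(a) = 5.64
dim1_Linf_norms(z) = [0.04, 0.03, 0.69, 1.2]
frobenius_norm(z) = 1.90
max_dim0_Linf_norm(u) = 3.11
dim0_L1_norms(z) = [1.84, 1.96]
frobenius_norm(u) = 5.74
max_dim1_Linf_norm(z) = 1.2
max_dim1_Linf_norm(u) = 3.11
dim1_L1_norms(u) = [0.31, 0.24, 5.31, 9.19]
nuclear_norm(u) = 5.76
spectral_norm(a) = 3.03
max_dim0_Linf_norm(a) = 2.65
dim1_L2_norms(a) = [2.83, 2.82]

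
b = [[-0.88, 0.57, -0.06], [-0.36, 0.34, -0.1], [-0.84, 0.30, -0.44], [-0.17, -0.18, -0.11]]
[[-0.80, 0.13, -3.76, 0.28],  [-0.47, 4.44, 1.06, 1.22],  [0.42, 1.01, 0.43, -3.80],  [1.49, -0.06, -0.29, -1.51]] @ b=[[3.77,  -1.59,  1.66], [-2.28,  1.34,  -1.02], [-0.45,  1.40,  0.1], [-0.79,  1.01,  0.21]]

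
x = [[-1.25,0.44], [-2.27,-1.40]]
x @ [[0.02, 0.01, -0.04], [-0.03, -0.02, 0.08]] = [[-0.04, -0.02, 0.09], [-0.0, 0.01, -0.02]]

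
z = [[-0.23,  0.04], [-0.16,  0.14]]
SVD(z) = [[-0.74, -0.67], [-0.67, 0.74]] @ diag([0.3041450643850738, 0.08482794239046072]) @ [[0.91, -0.41], [0.41, 0.91]]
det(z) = -0.03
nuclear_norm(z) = 0.39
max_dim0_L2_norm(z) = 0.28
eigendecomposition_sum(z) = [[-0.22, 0.03],[-0.1, 0.01]] + [[-0.01, 0.01], [-0.06, 0.13]]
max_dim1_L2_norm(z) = 0.23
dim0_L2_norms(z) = [0.28, 0.15]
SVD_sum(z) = [[-0.21, 0.09], [-0.19, 0.08]] + [[-0.02, -0.05], [0.03, 0.06]]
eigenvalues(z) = [-0.21, 0.12]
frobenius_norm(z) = 0.32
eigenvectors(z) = [[-0.91, -0.11],  [-0.41, -0.99]]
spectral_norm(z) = 0.30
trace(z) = -0.09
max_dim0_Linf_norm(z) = 0.23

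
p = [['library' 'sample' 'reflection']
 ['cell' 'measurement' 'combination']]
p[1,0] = 'cell'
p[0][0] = 'library'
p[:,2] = ['reflection', 'combination']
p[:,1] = ['sample', 'measurement']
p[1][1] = 'measurement'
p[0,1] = 'sample'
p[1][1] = 'measurement'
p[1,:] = ['cell', 'measurement', 'combination']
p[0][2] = 'reflection'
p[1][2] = 'combination'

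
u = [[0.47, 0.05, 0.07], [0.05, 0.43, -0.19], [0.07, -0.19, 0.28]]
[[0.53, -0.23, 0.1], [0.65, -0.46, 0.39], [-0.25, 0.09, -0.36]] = u @ [[1.04, -0.29, 0.34], [1.25, -1.25, 0.37], [-0.32, -0.46, -1.12]]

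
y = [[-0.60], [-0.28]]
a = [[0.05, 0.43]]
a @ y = [[-0.15]]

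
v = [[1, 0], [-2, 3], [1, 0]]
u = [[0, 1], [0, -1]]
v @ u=[[0, 1], [0, -5], [0, 1]]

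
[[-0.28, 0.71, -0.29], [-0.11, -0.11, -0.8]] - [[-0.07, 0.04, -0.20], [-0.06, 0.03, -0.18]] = [[-0.21, 0.67, -0.09], [-0.05, -0.14, -0.62]]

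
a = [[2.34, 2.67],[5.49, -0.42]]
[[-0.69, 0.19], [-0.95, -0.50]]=a @ [[-0.18,-0.08], [-0.10,0.14]]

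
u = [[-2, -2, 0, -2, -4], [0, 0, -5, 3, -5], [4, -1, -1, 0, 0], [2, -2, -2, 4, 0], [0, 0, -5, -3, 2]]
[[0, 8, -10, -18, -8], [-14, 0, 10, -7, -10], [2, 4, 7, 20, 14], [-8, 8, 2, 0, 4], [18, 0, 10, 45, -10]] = u@[[0, 0, 2, 4, 4], [-1, -4, 3, 1, 0], [-1, 0, -2, -5, 2], [-3, 0, 0, -4, 0], [2, 0, 0, 4, 0]]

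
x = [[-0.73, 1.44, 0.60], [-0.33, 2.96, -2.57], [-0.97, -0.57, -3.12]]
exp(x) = [[0.47,7.94,-3.04], [0.31,23.4,-9.47], [-0.19,-3.29,1.31]]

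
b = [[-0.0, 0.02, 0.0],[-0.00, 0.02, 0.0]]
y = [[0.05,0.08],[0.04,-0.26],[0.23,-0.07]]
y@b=[[0.0, 0.00, 0.00], [0.0, -0.0, 0.0], [0.00, 0.00, 0.00]]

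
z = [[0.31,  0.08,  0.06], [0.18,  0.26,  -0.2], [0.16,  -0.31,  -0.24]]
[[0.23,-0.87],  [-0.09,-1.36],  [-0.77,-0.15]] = z@[[0.11, -2.57], [1.07, -2.14], [1.92, 1.69]]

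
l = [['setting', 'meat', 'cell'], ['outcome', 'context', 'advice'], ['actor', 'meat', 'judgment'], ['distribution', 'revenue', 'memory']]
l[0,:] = ['setting', 'meat', 'cell']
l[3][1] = 'revenue'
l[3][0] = 'distribution'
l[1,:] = ['outcome', 'context', 'advice']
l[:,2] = ['cell', 'advice', 'judgment', 'memory']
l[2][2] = 'judgment'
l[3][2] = 'memory'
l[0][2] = 'cell'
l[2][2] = 'judgment'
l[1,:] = ['outcome', 'context', 'advice']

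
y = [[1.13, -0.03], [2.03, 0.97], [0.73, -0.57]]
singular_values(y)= [2.53, 0.9]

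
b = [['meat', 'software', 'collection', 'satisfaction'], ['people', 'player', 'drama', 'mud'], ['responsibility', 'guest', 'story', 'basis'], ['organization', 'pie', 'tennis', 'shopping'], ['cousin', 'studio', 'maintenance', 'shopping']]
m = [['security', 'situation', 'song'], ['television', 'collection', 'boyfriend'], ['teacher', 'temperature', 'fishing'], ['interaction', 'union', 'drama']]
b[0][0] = 'meat'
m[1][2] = 'boyfriend'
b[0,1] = 'software'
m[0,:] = ['security', 'situation', 'song']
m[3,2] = 'drama'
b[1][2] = 'drama'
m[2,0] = 'teacher'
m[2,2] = 'fishing'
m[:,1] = ['situation', 'collection', 'temperature', 'union']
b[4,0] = 'cousin'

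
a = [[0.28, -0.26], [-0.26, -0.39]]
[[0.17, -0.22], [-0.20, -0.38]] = a@[[0.67,0.07], [0.07,0.94]]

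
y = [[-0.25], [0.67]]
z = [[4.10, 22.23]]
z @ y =[[13.87]]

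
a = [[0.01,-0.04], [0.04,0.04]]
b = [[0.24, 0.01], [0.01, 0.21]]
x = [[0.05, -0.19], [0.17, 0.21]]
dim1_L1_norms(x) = [0.24, 0.38]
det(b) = 0.05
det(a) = 0.00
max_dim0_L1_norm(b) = 0.25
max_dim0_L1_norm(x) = 0.4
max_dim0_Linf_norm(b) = 0.24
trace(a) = 0.05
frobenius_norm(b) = 0.32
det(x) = 0.04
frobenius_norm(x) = 0.33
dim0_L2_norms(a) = [0.04, 0.06]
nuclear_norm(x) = 0.44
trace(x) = 0.26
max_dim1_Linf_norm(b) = 0.24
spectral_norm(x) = 0.30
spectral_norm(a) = 0.06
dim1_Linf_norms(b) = [0.24, 0.21]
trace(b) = 0.45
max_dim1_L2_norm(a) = 0.06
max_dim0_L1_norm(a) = 0.08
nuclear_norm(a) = 0.09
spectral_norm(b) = 0.24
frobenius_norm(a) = 0.07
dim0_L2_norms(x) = [0.18, 0.28]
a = b @ x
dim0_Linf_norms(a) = [0.04, 0.04]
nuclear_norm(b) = 0.45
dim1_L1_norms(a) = [0.05, 0.08]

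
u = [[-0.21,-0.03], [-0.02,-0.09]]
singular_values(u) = [0.22, 0.09]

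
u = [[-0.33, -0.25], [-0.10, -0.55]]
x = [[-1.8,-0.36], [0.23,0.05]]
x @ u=[[0.63, 0.65], [-0.08, -0.08]]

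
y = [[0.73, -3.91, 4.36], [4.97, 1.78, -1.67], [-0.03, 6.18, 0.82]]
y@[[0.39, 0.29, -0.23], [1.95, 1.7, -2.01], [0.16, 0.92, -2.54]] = [[-6.64, -2.42, -3.38], [5.14, 2.93, -0.48], [12.17, 11.25, -14.50]]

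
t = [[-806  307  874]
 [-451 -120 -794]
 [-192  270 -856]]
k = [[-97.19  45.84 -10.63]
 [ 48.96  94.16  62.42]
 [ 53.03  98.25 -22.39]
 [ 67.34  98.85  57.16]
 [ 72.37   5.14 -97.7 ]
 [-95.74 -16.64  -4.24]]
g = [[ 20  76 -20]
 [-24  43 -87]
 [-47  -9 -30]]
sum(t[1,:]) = -1365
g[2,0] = -47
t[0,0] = -806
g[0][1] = 76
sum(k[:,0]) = 48.770000000000024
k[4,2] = -97.7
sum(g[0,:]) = 76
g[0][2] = -20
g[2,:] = [-47, -9, -30]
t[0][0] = -806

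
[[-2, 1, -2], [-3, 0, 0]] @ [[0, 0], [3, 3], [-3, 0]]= [[9, 3], [0, 0]]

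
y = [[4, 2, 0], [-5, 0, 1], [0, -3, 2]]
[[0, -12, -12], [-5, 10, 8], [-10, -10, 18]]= y @ [[0, -3, -1], [0, 0, -4], [-5, -5, 3]]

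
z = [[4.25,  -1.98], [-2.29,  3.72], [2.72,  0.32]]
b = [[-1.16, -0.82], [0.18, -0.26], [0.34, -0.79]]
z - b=[[5.41, -1.16], [-2.47, 3.98], [2.38, 1.11]]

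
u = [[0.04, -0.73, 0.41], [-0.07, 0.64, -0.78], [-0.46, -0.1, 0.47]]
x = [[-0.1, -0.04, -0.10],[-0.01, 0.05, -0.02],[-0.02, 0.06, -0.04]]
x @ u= [[0.04,0.06,-0.06], [0.01,0.04,-0.05], [0.01,0.06,-0.07]]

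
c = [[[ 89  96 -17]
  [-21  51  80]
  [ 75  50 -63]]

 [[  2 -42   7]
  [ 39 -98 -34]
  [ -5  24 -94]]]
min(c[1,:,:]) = -98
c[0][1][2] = 80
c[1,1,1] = -98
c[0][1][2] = 80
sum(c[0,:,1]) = 197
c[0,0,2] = -17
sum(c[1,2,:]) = -75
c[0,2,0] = 75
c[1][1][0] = 39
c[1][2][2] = -94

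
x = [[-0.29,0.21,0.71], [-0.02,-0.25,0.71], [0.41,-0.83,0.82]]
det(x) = 0.04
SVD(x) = [[0.31, -0.84, 0.45], [0.50, -0.25, -0.83], [0.81, 0.48, 0.34]] @ diag([1.4564460503672951, 0.7786915598397587, 0.03323186729376669]) @ [[0.16, -0.5, 0.85], [0.57, -0.66, -0.49], [0.8, 0.56, 0.18]]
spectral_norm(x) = 1.46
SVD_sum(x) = [[0.07, -0.23, 0.38], [0.12, -0.36, 0.62], [0.19, -0.59, 1.00]] + [[-0.37, 0.43, 0.32],[-0.11, 0.13, 0.10],[0.21, -0.24, -0.18]] + [[0.01, 0.01, 0.0], [-0.02, -0.02, -0.01], [0.01, 0.01, 0.0]]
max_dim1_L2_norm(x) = 1.24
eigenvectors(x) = [[-0.63+0.00j, -0.81+0.00j, -0.81-0.00j], [-0.51+0.00j, -0.50-0.22j, -0.50+0.22j], [-0.58+0.00j, -0.04-0.20j, -0.04+0.20j]]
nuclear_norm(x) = 2.27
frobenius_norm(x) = 1.65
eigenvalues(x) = [(0.54+0j), (-0.13+0.23j), (-0.13-0.23j)]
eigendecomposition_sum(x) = [[(0.4+0j), -0.70+0.00j, 0.77-0.00j], [0.32+0.00j, (-0.57+0j), 0.62-0.00j], [(0.37+0j), -0.65+0.00j, (0.71-0j)]] + [[(-0.34-0.15j), 0.46+0.45j, -0.03-0.23j], [-0.17-0.19j, 0.16+0.40j, (0.05-0.15j)], [(0.02-0.09j), (-0.09+0.13j), 0.06-0.02j]] + [[-0.34+0.15j, (0.46-0.45j), (-0.03+0.23j)], [(-0.17+0.19j), 0.16-0.40j, (0.05+0.15j)], [0.02+0.09j, (-0.09-0.13j), (0.06+0.02j)]]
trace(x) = 0.28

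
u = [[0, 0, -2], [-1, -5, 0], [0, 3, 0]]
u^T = [[0, -1, 0], [0, -5, 3], [-2, 0, 0]]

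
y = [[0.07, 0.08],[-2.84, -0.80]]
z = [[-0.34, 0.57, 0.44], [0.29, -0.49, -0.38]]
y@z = [[-0.0, 0.0, 0.0], [0.73, -1.23, -0.95]]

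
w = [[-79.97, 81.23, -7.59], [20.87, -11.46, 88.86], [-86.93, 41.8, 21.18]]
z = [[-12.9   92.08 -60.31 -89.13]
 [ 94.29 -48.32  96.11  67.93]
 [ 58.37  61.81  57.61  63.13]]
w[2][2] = 21.18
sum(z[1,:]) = 210.01000000000002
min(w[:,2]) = -7.59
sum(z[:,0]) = 139.76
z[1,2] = 96.11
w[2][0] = -86.93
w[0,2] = -7.59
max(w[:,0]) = 20.87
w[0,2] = -7.59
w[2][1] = 41.8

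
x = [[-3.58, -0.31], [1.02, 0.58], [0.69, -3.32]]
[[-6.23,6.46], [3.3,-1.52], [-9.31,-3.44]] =x@[[1.47, -1.86], [3.11, 0.65]]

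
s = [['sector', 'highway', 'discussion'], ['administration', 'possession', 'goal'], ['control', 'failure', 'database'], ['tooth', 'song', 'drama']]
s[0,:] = ['sector', 'highway', 'discussion']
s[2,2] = 'database'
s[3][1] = 'song'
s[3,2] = 'drama'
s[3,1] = 'song'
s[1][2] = 'goal'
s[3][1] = 'song'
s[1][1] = 'possession'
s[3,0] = 'tooth'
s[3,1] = 'song'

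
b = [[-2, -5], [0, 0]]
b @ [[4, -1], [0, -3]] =[[-8, 17], [0, 0]]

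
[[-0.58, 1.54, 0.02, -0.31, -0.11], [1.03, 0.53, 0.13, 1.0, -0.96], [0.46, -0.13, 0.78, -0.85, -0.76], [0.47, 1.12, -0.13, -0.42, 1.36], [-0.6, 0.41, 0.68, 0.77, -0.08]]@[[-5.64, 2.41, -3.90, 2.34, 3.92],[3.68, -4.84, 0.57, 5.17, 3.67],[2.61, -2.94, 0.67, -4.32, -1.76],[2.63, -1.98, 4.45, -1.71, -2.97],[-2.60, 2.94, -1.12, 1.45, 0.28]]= [[8.46, -8.62, 1.9, 6.89, 4.23], [1.61, -5.27, 1.90, 1.49, 2.52], [-1.30, -1.11, -4.28, -2.61, 2.26], [-3.51, 0.92, -4.67, 10.14, 7.81], [8.90, -7.19, 6.55, -3.65, -4.35]]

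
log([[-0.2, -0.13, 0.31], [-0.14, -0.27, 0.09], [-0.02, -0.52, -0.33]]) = [[(-5.29+1.75j), (8.37-2.63j), -0.66+0.93j],[1.02-0.62j, -2.93+0.93j, 1.97-0.33j],[-3.31+0.87j, (0.2-1.31j), -1.76+0.46j]]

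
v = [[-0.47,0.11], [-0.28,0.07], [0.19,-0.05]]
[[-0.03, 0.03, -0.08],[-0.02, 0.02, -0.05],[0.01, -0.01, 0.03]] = v @ [[0.08, -0.06, 0.19], [0.03, -0.02, 0.07]]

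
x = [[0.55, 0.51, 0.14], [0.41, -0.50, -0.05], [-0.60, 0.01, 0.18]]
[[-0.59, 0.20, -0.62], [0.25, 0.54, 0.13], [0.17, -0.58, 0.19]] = x@[[-0.33, 0.82, -0.46], [-0.76, -0.36, -0.59], [-0.12, -0.49, -0.44]]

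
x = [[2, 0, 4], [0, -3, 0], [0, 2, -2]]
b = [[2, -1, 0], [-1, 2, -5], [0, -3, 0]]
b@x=[[4, 3, 8], [-2, -16, 6], [0, 9, 0]]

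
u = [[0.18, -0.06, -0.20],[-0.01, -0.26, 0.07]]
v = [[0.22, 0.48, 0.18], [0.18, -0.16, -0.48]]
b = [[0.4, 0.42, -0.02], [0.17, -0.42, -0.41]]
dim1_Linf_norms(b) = [0.42, 0.42]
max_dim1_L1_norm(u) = 0.44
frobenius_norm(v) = 0.77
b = u + v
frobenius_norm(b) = 0.84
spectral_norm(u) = 0.28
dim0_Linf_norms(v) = [0.22, 0.48, 0.48]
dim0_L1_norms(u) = [0.19, 0.32, 0.27]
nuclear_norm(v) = 1.07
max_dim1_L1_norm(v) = 0.88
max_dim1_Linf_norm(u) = 0.26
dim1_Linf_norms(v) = [0.48, 0.48]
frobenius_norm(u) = 0.39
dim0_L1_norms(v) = [0.4, 0.64, 0.66]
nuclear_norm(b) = 1.18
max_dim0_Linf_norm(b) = 0.42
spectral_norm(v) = 0.65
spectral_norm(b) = 0.68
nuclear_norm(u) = 0.55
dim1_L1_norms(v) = [0.88, 0.82]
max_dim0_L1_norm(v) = 0.66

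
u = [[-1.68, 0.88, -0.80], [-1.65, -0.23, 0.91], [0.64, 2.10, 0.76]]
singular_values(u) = [2.47, 2.29, 1.37]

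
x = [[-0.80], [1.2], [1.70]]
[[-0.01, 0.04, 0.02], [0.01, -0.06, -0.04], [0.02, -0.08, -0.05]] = x @ [[0.01, -0.05, -0.03]]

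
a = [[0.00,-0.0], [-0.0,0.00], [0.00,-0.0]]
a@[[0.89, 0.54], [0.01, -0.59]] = [[0.00, 0.0], [0.00, 0.0], [0.00, 0.0]]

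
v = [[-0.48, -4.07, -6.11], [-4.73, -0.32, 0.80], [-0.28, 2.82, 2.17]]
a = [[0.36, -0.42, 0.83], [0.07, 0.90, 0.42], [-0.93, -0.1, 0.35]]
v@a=[[5.22, -2.85, -4.25], [-2.47, 1.62, -3.78], [-1.92, 2.44, 1.71]]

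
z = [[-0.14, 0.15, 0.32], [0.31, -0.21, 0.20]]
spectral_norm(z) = 0.43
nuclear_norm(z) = 0.80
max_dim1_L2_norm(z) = 0.42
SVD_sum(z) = [[-0.09, 0.07, -0.03], [0.32, -0.23, 0.1]] + [[-0.05, 0.08, 0.35], [-0.01, 0.02, 0.1]]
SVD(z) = [[-0.27, 0.96], [0.96, 0.27]] @ diag([0.42809448377955917, 0.3760785994410115]) @ [[0.79, -0.57, 0.25], [-0.14, 0.23, 0.96]]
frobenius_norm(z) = 0.57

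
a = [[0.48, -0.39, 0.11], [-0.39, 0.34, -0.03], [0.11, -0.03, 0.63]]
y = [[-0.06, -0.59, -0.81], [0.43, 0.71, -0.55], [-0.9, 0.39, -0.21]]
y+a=[[0.42, -0.98, -0.70], [0.04, 1.05, -0.58], [-0.79, 0.36, 0.42]]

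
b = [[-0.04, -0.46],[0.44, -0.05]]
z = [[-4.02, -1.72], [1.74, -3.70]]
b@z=[[-0.64,1.77],[-1.86,-0.57]]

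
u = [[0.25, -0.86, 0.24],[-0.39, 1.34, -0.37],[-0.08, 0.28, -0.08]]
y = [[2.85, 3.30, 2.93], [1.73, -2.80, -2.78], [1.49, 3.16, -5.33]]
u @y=[[-0.42, 3.99, 1.84], [0.66, -6.21, -2.9], [0.14, -1.3, -0.59]]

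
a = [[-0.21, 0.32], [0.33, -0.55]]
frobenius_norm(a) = 0.75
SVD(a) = [[-0.51, 0.86], [0.86, 0.51]] @ diag([0.7468093920150632, 0.013256394611331244]) @ [[0.52, -0.85], [-0.85, -0.52]]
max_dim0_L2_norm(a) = 0.64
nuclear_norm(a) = 0.76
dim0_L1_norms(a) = [0.54, 0.87]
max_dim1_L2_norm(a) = 0.64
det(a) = 0.01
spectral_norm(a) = 0.75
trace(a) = -0.76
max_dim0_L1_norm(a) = 0.87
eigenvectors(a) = [[0.85, -0.51], [0.52, 0.86]]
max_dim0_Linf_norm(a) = 0.55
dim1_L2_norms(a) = [0.38, 0.64]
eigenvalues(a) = [-0.01, -0.75]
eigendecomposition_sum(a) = [[-0.01, -0.01],[-0.01, -0.0]] + [[-0.20, 0.33], [0.34, -0.55]]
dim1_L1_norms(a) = [0.53, 0.88]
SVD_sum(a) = [[-0.20, 0.33], [0.34, -0.55]] + [[-0.01, -0.01],  [-0.01, -0.00]]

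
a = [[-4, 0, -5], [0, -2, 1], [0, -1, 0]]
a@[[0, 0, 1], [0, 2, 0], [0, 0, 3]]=[[0, 0, -19], [0, -4, 3], [0, -2, 0]]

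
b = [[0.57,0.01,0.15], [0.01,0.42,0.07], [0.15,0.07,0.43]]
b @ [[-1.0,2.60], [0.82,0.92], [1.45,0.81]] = [[-0.34, 1.61], [0.44, 0.47], [0.53, 0.80]]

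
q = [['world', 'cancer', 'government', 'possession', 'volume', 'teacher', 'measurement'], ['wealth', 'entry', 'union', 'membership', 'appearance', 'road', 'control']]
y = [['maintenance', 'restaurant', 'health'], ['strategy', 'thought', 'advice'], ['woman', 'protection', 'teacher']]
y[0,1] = 'restaurant'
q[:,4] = ['volume', 'appearance']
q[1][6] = 'control'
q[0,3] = 'possession'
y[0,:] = ['maintenance', 'restaurant', 'health']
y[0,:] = ['maintenance', 'restaurant', 'health']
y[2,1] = 'protection'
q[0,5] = 'teacher'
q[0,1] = 'cancer'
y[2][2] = 'teacher'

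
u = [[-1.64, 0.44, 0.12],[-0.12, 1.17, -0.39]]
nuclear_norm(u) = 2.90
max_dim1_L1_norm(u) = 2.2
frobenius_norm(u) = 2.11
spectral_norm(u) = 1.78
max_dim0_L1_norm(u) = 1.76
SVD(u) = [[-0.93, -0.38], [-0.38, 0.93]] @ diag([1.7799620243512964, 1.1246044601846616]) @ [[0.88, -0.48, 0.02], [0.45, 0.82, -0.36]]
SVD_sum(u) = [[-1.45, 0.79, -0.03], [-0.59, 0.32, -0.01]] + [[-0.19, -0.35, 0.15], [0.47, 0.85, -0.38]]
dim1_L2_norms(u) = [1.7, 1.24]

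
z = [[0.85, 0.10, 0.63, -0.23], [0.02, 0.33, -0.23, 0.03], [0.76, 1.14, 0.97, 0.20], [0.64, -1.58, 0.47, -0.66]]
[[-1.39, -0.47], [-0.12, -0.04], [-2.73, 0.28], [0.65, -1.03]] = z @ [[-1.08, -0.76], [-0.84, 0.21], [-0.85, 0.5], [-0.63, 0.68]]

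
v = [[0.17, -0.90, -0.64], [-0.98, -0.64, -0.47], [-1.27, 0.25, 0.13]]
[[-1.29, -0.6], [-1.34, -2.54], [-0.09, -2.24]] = v @ [[0.4, 1.89], [2.14, -0.45], [-0.89, 2.08]]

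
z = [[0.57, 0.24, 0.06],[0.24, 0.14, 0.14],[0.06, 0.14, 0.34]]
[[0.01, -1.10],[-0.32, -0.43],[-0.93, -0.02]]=z @ [[1.14, -1.07], [-2.16, -2.31], [-2.06, 1.08]]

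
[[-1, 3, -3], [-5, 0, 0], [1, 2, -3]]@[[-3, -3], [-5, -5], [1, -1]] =[[-15, -9], [15, 15], [-16, -10]]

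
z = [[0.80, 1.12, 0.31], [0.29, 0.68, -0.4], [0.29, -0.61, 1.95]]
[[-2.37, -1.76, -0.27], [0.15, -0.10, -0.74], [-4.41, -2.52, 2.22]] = z@[[0.76, 0.49, -0.18], [-1.84, -1.42, -0.4], [-2.95, -1.81, 1.04]]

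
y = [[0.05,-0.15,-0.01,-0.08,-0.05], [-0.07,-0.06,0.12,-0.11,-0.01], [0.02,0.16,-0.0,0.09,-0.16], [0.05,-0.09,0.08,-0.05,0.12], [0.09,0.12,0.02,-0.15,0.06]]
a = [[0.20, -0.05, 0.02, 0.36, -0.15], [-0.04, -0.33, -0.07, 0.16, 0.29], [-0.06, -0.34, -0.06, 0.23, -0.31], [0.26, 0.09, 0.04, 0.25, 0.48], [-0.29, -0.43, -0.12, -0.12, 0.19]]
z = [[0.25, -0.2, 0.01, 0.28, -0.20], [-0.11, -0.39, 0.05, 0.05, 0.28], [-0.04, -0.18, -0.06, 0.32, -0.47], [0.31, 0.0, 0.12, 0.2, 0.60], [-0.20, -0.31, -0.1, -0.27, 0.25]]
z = y + a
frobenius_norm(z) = 1.27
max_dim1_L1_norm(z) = 1.23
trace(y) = 0.00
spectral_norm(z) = 0.90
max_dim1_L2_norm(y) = 0.24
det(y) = -0.00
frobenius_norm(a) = 1.18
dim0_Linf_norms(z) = [0.31, 0.39, 0.12, 0.32, 0.6]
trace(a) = 0.25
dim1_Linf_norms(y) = [0.15, 0.12, 0.16, 0.12, 0.15]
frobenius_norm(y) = 0.46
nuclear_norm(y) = 0.94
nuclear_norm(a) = 2.04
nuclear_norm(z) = 2.37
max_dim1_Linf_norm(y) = 0.16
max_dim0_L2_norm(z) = 0.87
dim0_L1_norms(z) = [0.91, 1.08, 0.34, 1.12, 1.8]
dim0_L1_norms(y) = [0.28, 0.58, 0.23, 0.48, 0.4]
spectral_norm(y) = 0.33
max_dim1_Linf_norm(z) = 0.6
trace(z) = 0.25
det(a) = 0.00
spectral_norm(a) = 0.73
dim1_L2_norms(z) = [0.47, 0.5, 0.6, 0.71, 0.53]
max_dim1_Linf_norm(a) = 0.48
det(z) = 0.00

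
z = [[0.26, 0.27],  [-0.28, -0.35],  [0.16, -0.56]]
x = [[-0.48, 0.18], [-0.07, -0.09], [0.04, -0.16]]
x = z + [[-0.74, -0.09], [0.21, 0.26], [-0.12, 0.4]]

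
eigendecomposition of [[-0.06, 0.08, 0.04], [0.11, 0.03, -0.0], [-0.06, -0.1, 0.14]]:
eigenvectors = [[(-0.81+0j),(-0.2+0.19j),-0.20-0.19j],  [(0.59+0j),-0.10+0.30j,-0.10-0.30j],  [0.04+0.00j,(-0.91+0j),-0.91-0.00j]]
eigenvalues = [(-0.12+0j), (0.12+0.05j), (0.12-0.05j)]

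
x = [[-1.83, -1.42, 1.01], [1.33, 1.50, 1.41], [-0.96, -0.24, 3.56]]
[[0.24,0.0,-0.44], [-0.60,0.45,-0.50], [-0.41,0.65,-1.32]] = x @[[0.12, 0.15, 0.46],[-0.4, -0.04, -0.48],[-0.11, 0.22, -0.28]]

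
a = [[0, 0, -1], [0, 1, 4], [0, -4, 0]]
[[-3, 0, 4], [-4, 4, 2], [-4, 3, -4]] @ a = [[0, -16, 3], [0, -4, 20], [0, 19, 16]]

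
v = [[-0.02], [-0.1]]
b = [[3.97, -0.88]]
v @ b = [[-0.08,0.02], [-0.4,0.09]]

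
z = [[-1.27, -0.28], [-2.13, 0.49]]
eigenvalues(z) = [-1.56, 0.78]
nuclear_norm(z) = 2.98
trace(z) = -0.78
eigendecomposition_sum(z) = [[-1.37, -0.19], [-1.42, -0.19]] + [[0.1, -0.09], [-0.71, 0.68]]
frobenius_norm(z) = 2.54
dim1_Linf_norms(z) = [1.27, 2.13]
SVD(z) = [[-0.49, -0.87], [-0.87, 0.49]] @ diag([2.4959760428685667, 0.48826590442726236]) @ [[0.99, -0.12], [0.12, 0.99]]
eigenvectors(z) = [[-0.69, 0.14], [-0.72, -0.99]]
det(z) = -1.22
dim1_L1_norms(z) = [1.55, 2.62]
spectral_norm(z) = 2.50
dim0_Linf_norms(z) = [2.13, 0.49]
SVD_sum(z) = [[-1.22, 0.14],[-2.16, 0.25]] + [[-0.05, -0.42], [0.03, 0.24]]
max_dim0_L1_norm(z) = 3.4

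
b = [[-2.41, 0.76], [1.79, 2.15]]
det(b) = -6.54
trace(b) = -0.26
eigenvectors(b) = [[-0.94, -0.16], [0.35, -0.99]]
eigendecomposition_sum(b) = [[-2.54, 0.40], [0.94, -0.15]] + [[0.13,0.36], [0.85,2.3]]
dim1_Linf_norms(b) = [2.41, 2.15]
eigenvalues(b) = [-2.69, 2.43]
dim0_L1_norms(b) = [4.2, 2.91]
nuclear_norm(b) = 5.22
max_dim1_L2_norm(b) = 2.8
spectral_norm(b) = 3.14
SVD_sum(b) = [[-1.76,  -0.76], [2.29,  0.99]] + [[-0.65, 1.52],[-0.5, 1.16]]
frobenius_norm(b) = 3.77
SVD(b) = [[-0.61, 0.79], [0.79, 0.61]] @ diag([3.143437887014387, 2.0811290806873384]) @ [[0.92, 0.40], [-0.4, 0.92]]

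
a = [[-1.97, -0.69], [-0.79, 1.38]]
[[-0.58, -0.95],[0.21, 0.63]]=a @ [[0.2, 0.27], [0.27, 0.61]]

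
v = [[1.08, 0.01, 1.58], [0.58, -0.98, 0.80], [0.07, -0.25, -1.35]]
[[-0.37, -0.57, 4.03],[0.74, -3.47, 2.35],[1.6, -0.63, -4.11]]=v@[[1.07, -0.34, -0.76], [-0.91, 3.22, -0.34], [-0.96, -0.15, 3.07]]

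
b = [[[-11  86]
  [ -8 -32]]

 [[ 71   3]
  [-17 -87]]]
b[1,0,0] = 71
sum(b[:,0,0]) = 60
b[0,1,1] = -32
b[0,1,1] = -32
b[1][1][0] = -17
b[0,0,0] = -11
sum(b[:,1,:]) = -144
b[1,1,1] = -87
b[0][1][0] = -8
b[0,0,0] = -11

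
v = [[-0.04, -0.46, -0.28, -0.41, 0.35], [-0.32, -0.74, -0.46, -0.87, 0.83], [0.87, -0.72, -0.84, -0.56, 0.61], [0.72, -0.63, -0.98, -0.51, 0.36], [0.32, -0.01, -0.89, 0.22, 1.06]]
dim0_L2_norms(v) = [1.22, 1.29, 1.66, 1.24, 1.56]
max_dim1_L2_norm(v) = 1.63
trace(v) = -1.07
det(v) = 0.04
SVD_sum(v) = [[0.21, -0.29, -0.39, -0.24, 0.34], [0.37, -0.52, -0.71, -0.43, 0.62], [0.48, -0.67, -0.92, -0.56, 0.80], [0.44, -0.61, -0.83, -0.51, 0.72], [0.33, -0.46, -0.63, -0.38, 0.55]] + [[-0.21,-0.14,0.12,-0.22,-0.01], [-0.5,-0.33,0.28,-0.52,-0.03], [0.11,0.07,-0.06,0.11,0.01], [0.12,0.08,-0.06,0.12,0.01], [0.39,0.26,-0.21,0.40,0.02]] + [[-0.02, 0.01, -0.0, 0.01, 0.03], [-0.19, 0.1, -0.02, 0.1, 0.24], [0.21, -0.11, 0.02, -0.11, -0.27], [0.24, -0.12, 0.03, -0.12, -0.3], [-0.39, 0.20, -0.04, 0.2, 0.49]] + [[-0.0, 0.00, -0.0, 0.00, -0.00], [-0.0, 0.00, -0.0, 0.0, -0.0], [0.07, -0.02, 0.11, -0.00, 0.07], [-0.07, 0.02, -0.11, 0.0, -0.07], [-0.00, 0.00, -0.01, 0.00, -0.00]] + [[-0.01, -0.04, 0.00, 0.04, -0.00], [0.00, 0.02, -0.0, -0.02, 0.00], [0.00, 0.00, -0.0, -0.00, 0.0], [0.00, 0.0, -0.0, -0.0, 0.00], [-0.00, -0.0, 0.0, 0.00, -0.0]]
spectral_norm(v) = 2.76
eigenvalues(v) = [(-1.74+0j), (-0.49+0j), (0.86+0j), (0.15+0.18j), (0.15-0.18j)]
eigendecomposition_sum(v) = [[(0.28+0j),-0.48+0.00j,(-0.42+0j),-0.48-0.00j,(0.26+0j)], [(0.53+0j),(-0.9+0j),-0.80+0.00j,(-0.91-0j),0.49+0.00j], [(0.35+0j),-0.59+0.00j,-0.53+0.00j,-0.60-0.00j,0.32+0.00j], [(0.37+0j),-0.63+0.00j,-0.56+0.00j,(-0.64-0j),(0.34+0j)], [(0.05+0j),-0.09+0.00j,-0.08+0.00j,-0.09-0.00j,(0.05+0j)]] + [[-0.43-0.00j, (0.06+0j), 0.21+0.00j, 0.05-0.00j, (-0.03-0j)],[-0.82-0.00j, (0.11+0j), 0.41+0.00j, (0.09-0j), -0.05-0.00j],[0.27+0.00j, (-0.04-0j), (-0.14-0j), -0.03+0.00j, (0.02+0j)],[(0.42+0j), (-0.05-0j), (-0.21-0j), (-0.04+0j), 0.03+0.00j],[(0.18+0j), (-0.02-0j), (-0.09-0j), -0.02+0.00j, (0.01+0j)]] + [[-0.02+0.00j, (0.03+0j), (-0.08+0j), (0.04-0j), 0.10-0.00j], [-0.08+0.00j, (0.11+0j), -0.35+0.00j, 0.17-0.00j, 0.45-0.00j], [(-0.04+0j), (0.06+0j), -0.18+0.00j, (0.09-0j), 0.23-0.00j], [0.01+0.00j, -0.02+0.00j, (0.05-0j), -0.02+0.00j, -0.06+0.00j], [-0.18+0.00j, 0.24+0.00j, -0.75+0.00j, 0.36-0.00j, (0.97-0j)]] + [[(0.06-0j), -0.03-0.00j, 0.04j, -0.01-0.03j, (0.01-0.01j)], [(0.02-0.21j), (-0.03+0.11j), (0.14+0.01j), -0.11+0.00j, -0.03-0.03j], [(0.14+0.01j), (-0.07-0.01j), 0.09j, -0.01-0.07j, (0.02-0.02j)], [-0.04+0.20j, 0.04-0.10j, -0.13-0.02j, 0.10+0.01j, 0.02+0.03j], [0.13-0.02j, (-0.07-0j), 0.02+0.08j, -0.02-0.06j, (0.01-0.02j)]] + [[(0.06+0j), (-0.03+0j), -0.04j, (-0.01+0.03j), 0.01+0.01j],[(0.02+0.21j), -0.03-0.11j, (0.14-0.01j), (-0.11-0j), (-0.03+0.03j)],[0.14-0.01j, (-0.07+0.01j), -0.09j, -0.01+0.07j, 0.02+0.02j],[-0.04-0.20j, (0.04+0.1j), -0.13+0.02j, (0.1-0.01j), 0.02-0.03j],[(0.13+0.02j), -0.07+0.00j, (0.02-0.08j), -0.02+0.06j, 0.01+0.02j]]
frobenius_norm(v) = 3.14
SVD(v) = [[0.24, -0.31, 0.04, -0.03, 0.92], [0.44, -0.73, 0.35, -0.03, -0.38], [0.57, 0.16, -0.39, 0.7, -0.06], [0.52, 0.17, -0.44, -0.71, -0.08], [0.39, 0.56, 0.73, -0.03, 0.05]] @ diag([2.757023271668397, 1.1527083479715772, 0.9531727555778675, 0.21390061013951542, 0.06320103639628837]) @ [[0.31, -0.43, -0.58, -0.36, 0.51], [0.59, 0.40, -0.33, 0.62, 0.03], [-0.57, 0.28, -0.06, 0.29, 0.71], [0.46, -0.11, 0.74, -0.01, 0.48], [-0.14, -0.75, 0.03, 0.64, -0.07]]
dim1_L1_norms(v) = [1.54, 3.22, 3.6, 3.2, 2.5]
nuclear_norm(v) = 5.14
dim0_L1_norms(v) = [2.27, 2.56, 3.45, 2.57, 3.21]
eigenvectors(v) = [[(0.35+0j), -0.40+0.00j, (0.09+0j), (-0.03-0.17j), -0.03+0.17j], [0.67+0.00j, (-0.77+0j), 0.41+0.00j, (-0.6+0j), (-0.6-0j)], [0.44+0.00j, (0.26+0j), (0.21+0j), (-0.03-0.4j), -0.03+0.40j], [(0.47+0j), (0.39+0j), -0.06+0.00j, (0.56+0.06j), 0.56-0.06j], [0.07+0.00j, (0.17+0j), 0.88+0.00j, (-0.09-0.36j), -0.09+0.36j]]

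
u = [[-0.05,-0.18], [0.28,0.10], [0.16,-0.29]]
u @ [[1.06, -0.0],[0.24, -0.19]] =[[-0.10, 0.03], [0.32, -0.02], [0.1, 0.06]]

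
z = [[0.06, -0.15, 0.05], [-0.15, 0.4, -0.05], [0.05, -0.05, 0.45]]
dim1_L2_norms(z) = [0.17, 0.43, 0.46]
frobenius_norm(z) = 0.65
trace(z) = 0.91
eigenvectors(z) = [[0.94, 0.29, -0.19], [0.34, -0.66, 0.67], [-0.07, 0.69, 0.72]]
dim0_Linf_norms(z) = [0.15, 0.4, 0.45]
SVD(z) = [[-0.29, 0.19, -0.94],  [0.66, -0.67, -0.34],  [-0.69, -0.72, 0.07]] @ diag([0.5186803865470819, 0.38996000831526206, 0.0013596051376560006]) @ [[-0.29, 0.66, -0.69],[0.19, -0.67, -0.72],[-0.94, -0.34, 0.07]]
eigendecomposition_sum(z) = [[0.00,  0.0,  -0.00], [0.00,  0.00,  -0.00], [-0.0,  -0.00,  0.00]] + [[0.04, -0.10, 0.1], [-0.1, 0.23, -0.24], [0.1, -0.24, 0.25]] + [[0.01,-0.05,-0.05], [-0.05,0.17,0.19], [-0.05,0.19,0.2]]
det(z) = 0.00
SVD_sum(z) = [[0.04, -0.1, 0.1], [-0.1, 0.23, -0.24], [0.1, -0.24, 0.25]] + [[0.01, -0.05, -0.05], [-0.05, 0.17, 0.19], [-0.05, 0.19, 0.20]] + [[0.00,0.0,-0.00], [0.00,0.00,-0.00], [-0.00,-0.0,0.00]]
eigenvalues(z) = [0.0, 0.52, 0.39]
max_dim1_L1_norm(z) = 0.6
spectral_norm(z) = 0.52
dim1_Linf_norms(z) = [0.15, 0.4, 0.45]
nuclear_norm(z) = 0.91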